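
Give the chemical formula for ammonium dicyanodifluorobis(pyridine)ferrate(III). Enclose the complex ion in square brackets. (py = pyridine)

NH4[Fe(CN)2F2(py)2]

Ligands: 2 fluoro (F, -1), 2 pyridine (py, neutral), 2 cyano (CN, -1). Ligand charge sum = -4.
Charge balance with ammonium (+1) requires 1 complex ion per 1 ammonium.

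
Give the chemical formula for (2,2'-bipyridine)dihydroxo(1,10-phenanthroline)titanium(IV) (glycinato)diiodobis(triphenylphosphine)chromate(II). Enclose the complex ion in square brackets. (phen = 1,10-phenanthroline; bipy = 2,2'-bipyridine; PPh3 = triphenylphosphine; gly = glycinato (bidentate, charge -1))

Cation [Ti…]: ligand charges -2, Ti(IV) ⇒ ion charge 2+.
Anion [Cr…]: ligand charges -3, Cr(II) ⇒ ion charge 1−.

[Ti(bipy)(OH)2(phen)][Cr(gly)I2(PPh3)2]2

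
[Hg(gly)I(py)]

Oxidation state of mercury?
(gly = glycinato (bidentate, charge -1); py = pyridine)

No counter-ion: the bracketed complex is neutral.
Ligand charges: 1×gly = -1; 1×I = -1; 1×py neutral; sum -2.
Hg + (-2) = 0 ⇒ Hg is +2.

+2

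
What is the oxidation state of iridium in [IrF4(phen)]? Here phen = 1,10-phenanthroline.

No counter-ion: the bracketed complex is neutral.
Ligand charges: 1×phen neutral; 4×F = -4; sum -4.
Ir + (-4) = 0 ⇒ Ir is +4.

+4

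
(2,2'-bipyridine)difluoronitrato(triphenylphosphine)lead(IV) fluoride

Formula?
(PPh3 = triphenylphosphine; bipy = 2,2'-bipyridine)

[Pb(bipy)F2(NO3)(PPh3)]F

Ligands: 1 nitrato (NO3, -1), 1 triphenylphosphine (PPh3, neutral), 2 fluoro (F, -1), 1 2,2'-bipyridine (bipy, neutral). Ligand charge sum = -3.
With Pb in oxidation state +4, the complex ion is [Pb...]^1+.
Charge balance with fluoride (-1) requires 1 complex ion per 1 fluoride.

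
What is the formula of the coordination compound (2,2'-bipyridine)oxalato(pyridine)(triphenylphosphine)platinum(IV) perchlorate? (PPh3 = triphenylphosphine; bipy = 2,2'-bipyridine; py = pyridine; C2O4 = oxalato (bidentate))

[Pt(bipy)(C2O4)(PPh3)(py)](ClO4)2

Ligands: 1 triphenylphosphine (PPh3, neutral), 1 2,2'-bipyridine (bipy, neutral), 1 pyridine (py, neutral), 1 oxalato (C2O4, -2). Ligand charge sum = -2.
With Pt in oxidation state +4, the complex ion is [Pt...]^2+.
Charge balance with perchlorate (-1) requires 1 complex ion per 2 perchlorate.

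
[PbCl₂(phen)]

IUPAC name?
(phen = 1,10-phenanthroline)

There is no counter-ion, so the complex is neutral overall.
Ligand charges: 2×chloro (-1 each), 1×1,10-phenanthroline (neutral); total -2. So Pb + (-2) = 0, giving Pb = +2.
Ligands are named alphabetically: chloro before phenanthroline.

dichloro(1,10-phenanthroline)lead(II)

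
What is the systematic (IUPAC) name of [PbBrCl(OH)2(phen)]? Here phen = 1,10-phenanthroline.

There is no counter-ion, so the complex is neutral overall.
Ligand charges: 1×1,10-phenanthroline (neutral), 1×bromo (-1 each), 2×hydroxo (-1 each), 1×chloro (-1 each); total -4. So Pb + (-4) = 0, giving Pb = +4.
Ligands are named alphabetically: bromo before chloro before hydroxo before phenanthroline.

bromochlorodihydroxo(1,10-phenanthroline)lead(IV)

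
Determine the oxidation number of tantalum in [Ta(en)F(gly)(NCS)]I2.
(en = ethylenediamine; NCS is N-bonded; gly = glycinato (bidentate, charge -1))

2 iodide outside the brackets (-1 each) → the complex ion is 2+.
Ligand charges: 1×en neutral; 1×NCS = -1; 1×gly = -1; 1×F = -1; sum -3.
Ta + (-3) = 2+ ⇒ Ta is +5.

+5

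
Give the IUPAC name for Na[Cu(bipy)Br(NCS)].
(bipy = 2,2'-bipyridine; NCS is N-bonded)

The 1 sodium counter-ion carries a total charge of +1, so each complex ion is 1−.
Ligand charges: 1×bromo (-1 each), 1×2,2'-bipyridine (neutral), 1×isothiocyanato (-1 each); total -2. So Cu + (-2) = 1−, giving Cu = +1.
Ligands are named alphabetically: bipyridine before bromo before isothiocyanato.
The complex ion is anionic, so copper takes the -ate form cuprate(I).

sodium (2,2'-bipyridine)bromoisothiocyanatocuprate(I)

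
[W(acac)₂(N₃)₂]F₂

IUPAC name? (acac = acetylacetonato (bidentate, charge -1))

bis(acetylacetonato)diazidotungsten(VI) fluoride

The 2 fluoride counter-ions carry a total charge of -2, so each complex ion is 2+.
Ligand charges: 2×acetylacetonato (-1 each), 2×azido (-1 each); total -4. So W + (-4) = 2+, giving W = +6.
Ligands are named alphabetically: acetylacetonato before azido.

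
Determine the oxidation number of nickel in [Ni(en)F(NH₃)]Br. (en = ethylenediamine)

+2

1 bromide outside the brackets (-1 each) → the complex ion is 1+.
Ligand charges: 1×F = -1; 1×en neutral; 1×NH3 neutral; sum -1.
Ni + (-1) = 1+ ⇒ Ni is +2.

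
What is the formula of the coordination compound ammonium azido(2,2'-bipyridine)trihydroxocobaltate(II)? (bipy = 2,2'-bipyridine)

(NH4)2[Co(bipy)(N3)(OH)3]

Ligands: 1 azido (N3, -1), 1 2,2'-bipyridine (bipy, neutral), 3 hydroxo (OH, -1). Ligand charge sum = -4.
Charge balance with ammonium (+1) requires 1 complex ion per 2 ammonium.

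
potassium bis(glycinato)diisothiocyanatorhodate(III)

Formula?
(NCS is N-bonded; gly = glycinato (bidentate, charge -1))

Ligands: 2 isothiocyanato (NCS, -1), 2 glycinato (gly, -1). Ligand charge sum = -4.
With Rh in oxidation state +3, the complex ion is [Rh...]^1−.
Charge balance with potassium (+1) requires 1 complex ion per 1 potassium.

K[Rh(gly)2(NCS)2]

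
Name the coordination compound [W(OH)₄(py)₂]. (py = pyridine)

There is no counter-ion, so the complex is neutral overall.
Ligand charges: 2×pyridine (neutral), 4×hydroxo (-1 each); total -4. So W + (-4) = 0, giving W = +4.
Ligands are named alphabetically: hydroxo before pyridine.

tetrahydroxobis(pyridine)tungsten(IV)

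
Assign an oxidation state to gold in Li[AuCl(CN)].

1 lithium outside the brackets (+1 each) → the complex ion is 1−.
Ligand charges: 1×CN = -1; 1×Cl = -1; sum -2.
Au + (-2) = 1− ⇒ Au is +1.

+1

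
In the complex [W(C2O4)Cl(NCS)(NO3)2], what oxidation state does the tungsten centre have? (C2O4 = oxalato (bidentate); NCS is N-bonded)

+6

No counter-ion: the bracketed complex is neutral.
Ligand charges: 2×NO3 = -2; 1×C2O4 = -2; 1×Cl = -1; 1×NCS = -1; sum -6.
W + (-6) = 0 ⇒ W is +6.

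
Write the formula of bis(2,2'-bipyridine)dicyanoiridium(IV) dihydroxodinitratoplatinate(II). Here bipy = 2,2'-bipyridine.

Cation [Ir…]: ligand charges -2, Ir(IV) ⇒ ion charge 2+.
Anion [Pt…]: ligand charges -4, Pt(II) ⇒ ion charge 2−.
One 2+ cation balances one 2− anion.

[Ir(bipy)2(CN)2][Pt(NO3)2(OH)2]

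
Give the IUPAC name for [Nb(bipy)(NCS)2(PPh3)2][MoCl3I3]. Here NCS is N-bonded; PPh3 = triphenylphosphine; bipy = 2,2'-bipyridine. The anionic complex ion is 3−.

Both ions are complex: the cation is named first with the plain metal name, the anion second with the -ate form; each ion's ligands are alphabetised independently.
The complex anion is given as 3−; its ligand charges sum to -6, so Mo = +3.
A 1:1 salt means the cation carries the equal and opposite charge, 3+.
Cation: ligand charges sum to -2; for the ion to be 3+, Nb = +5.

(2,2'-bipyridine)diisothiocyanatobis(triphenylphosphine)niobium(V) trichlorotriiodomolybdate(III)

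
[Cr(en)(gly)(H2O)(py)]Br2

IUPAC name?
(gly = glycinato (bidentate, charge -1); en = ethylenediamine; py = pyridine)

aqua(ethylenediamine)(glycinato)(pyridine)chromium(III) bromide

The 2 bromide counter-ions carry a total charge of -2, so each complex ion is 2+.
Ligand charges: 1×glycinato (-1 each), 1×aqua (neutral), 1×ethylenediamine (neutral), 1×pyridine (neutral); total -1. So Cr + (-1) = 2+, giving Cr = +3.
Ligands are named alphabetically: aqua before ethylenediamine before glycinato before pyridine.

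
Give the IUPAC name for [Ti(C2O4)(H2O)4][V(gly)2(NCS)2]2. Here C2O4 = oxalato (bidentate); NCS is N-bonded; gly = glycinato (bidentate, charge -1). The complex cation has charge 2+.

The complex cation is given as 2+; its ligand charges sum to -2, so Ti = +4.
With 2 anions per cation, each anion must be 2/2 = 1−.
Anion: ligand charges sum to -4; for the ion to be 1−, V = +3.

tetraaquaoxalatotitanium(IV) bis(glycinato)diisothiocyanatovanadate(III)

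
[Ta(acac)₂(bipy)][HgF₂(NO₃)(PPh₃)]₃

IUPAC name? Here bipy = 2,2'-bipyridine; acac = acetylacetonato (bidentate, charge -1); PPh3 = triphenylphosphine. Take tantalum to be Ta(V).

Both ions are complex: the cation is named first with the plain metal name, the anion second with the -ate form; each ion's ligands are alphabetised independently.
Ta is given as +5; the cation's ligand charges sum to -2, so the complex cation is 3+.
With 3 anions per cation, each anion must be 3/3 = 1−.
Anion: ligand charges sum to -3; for the ion to be 1−, Hg = +2.

bis(acetylacetonato)(2,2'-bipyridine)tantalum(V) difluoronitrato(triphenylphosphine)mercurate(II)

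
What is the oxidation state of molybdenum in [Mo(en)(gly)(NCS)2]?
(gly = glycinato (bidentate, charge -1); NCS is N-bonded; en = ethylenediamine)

No counter-ion: the bracketed complex is neutral.
Ligand charges: 1×gly = -1; 2×NCS = -2; 1×en neutral; sum -3.
Mo + (-3) = 0 ⇒ Mo is +3.

+3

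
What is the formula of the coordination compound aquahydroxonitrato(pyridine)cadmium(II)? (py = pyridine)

Ligands: 1 aqua (H2O, neutral), 1 hydroxo (OH, -1), 1 nitrato (NO3, -1), 1 pyridine (py, neutral). Ligand charge sum = -2.
With Cd in oxidation state +2, the complex ion is [Cd...].

[Cd(H2O)(NO3)(OH)(py)]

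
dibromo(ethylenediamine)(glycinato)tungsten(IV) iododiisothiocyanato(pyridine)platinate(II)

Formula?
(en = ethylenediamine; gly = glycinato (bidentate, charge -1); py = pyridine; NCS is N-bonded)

[WBr2(en)(gly)][PtI(NCS)2(py)]

Cation [W…]: ligand charges -3, W(IV) ⇒ ion charge 1+.
Anion [Pt…]: ligand charges -3, Pt(II) ⇒ ion charge 1−.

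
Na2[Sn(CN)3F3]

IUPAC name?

The 2 sodium counter-ions carry a total charge of +2, so each complex ion is 2−.
Ligand charges: 3×cyano (-1 each), 3×fluoro (-1 each); total -6. So Sn + (-6) = 2−, giving Sn = +4.
Ligands are named alphabetically: cyano before fluoro.
The complex ion is anionic, so tin takes the -ate form stannate(IV).

sodium tricyanotrifluorostannate(IV)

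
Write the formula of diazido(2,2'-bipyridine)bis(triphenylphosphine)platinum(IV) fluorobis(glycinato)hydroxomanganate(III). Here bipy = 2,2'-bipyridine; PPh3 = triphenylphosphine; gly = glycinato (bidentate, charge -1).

Cation [Pt…]: ligand charges -2, Pt(IV) ⇒ ion charge 2+.
Anion [Mn…]: ligand charges -4, Mn(III) ⇒ ion charge 1−.

[Pt(bipy)(N3)2(PPh3)2][MnF(gly)2(OH)]2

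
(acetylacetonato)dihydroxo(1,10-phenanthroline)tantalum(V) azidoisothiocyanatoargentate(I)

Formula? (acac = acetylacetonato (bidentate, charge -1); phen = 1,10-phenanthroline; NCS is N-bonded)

[Ta(acac)(OH)2(phen)][Ag(N3)(NCS)]2

Cation [Ta…]: ligand charges -3, Ta(V) ⇒ ion charge 2+.
Anion [Ag…]: ligand charges -2, Ag(I) ⇒ ion charge 1−.
One 2+ cation requires 2 of the 1− anion.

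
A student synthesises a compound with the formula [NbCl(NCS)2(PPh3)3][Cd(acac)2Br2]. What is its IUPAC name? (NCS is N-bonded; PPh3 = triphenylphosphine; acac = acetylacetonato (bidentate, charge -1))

Both ions are complex: the cation is named first with the plain metal name, the anion second with the -ate form; each ion's ligands are alphabetised independently.
Cadmium is always +2 in its complexes; the anion's ligand charges sum to -4, so the complex anion is 2−.
A 1:1 salt means the cation carries the equal and opposite charge, 2+.
Cation: ligand charges sum to -3; for the ion to be 2+, Nb = +5.

chlorodiisothiocyanatotris(triphenylphosphine)niobium(V) bis(acetylacetonato)dibromocadmate(II)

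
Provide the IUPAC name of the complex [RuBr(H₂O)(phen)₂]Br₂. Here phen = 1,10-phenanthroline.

aquabromobis(1,10-phenanthroline)ruthenium(III) bromide

The 2 bromide counter-ions carry a total charge of -2, so each complex ion is 2+.
Ligand charges: 2×1,10-phenanthroline (neutral), 1×aqua (neutral), 1×bromo (-1 each); total -1. So Ru + (-1) = 2+, giving Ru = +3.
Ligands are named alphabetically: aqua before bromo before phenanthroline.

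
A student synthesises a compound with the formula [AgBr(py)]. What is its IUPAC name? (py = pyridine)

There is no counter-ion, so the complex is neutral overall.
Ligand charges: 1×pyridine (neutral), 1×bromo (-1 each); total -1. So Ag + (-1) = 0, giving Ag = +1.
Ligands are named alphabetically: bromo before pyridine.

bromo(pyridine)silver(I)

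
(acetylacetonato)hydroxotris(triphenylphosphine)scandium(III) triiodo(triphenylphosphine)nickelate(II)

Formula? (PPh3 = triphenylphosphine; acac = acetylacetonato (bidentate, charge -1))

Cation [Sc…]: ligand charges -2, Sc(III) ⇒ ion charge 1+.
Anion [Ni…]: ligand charges -3, Ni(II) ⇒ ion charge 1−.
One 1+ cation balances one 1− anion.

[Sc(acac)(OH)(PPh3)3][NiI3(PPh3)]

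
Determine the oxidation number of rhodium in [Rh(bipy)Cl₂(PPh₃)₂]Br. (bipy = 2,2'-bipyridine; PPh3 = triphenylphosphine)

1 bromide outside the brackets (-1 each) → the complex ion is 1+.
Ligand charges: 1×bipy neutral; 2×Cl = -2; 2×PPh3 neutral; sum -2.
Rh + (-2) = 1+ ⇒ Rh is +3.

+3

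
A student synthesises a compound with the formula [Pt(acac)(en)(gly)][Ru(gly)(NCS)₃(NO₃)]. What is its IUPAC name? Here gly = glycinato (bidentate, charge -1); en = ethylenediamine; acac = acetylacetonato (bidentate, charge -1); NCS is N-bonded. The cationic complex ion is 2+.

(acetylacetonato)(ethylenediamine)(glycinato)platinum(IV) (glycinato)triisothiocyanatonitratoruthenate(III)

Both ions are complex: the cation is named first with the plain metal name, the anion second with the -ate form; each ion's ligands are alphabetised independently.
The complex cation is given as 2+; its ligand charges sum to -2, so Pt = +4.
A 1:1 salt means the anion carries the equal and opposite charge, 2−.
Anion: ligand charges sum to -5; for the ion to be 2−, Ru = +3.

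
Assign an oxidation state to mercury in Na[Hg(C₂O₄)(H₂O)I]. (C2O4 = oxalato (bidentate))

+2

1 sodium outside the brackets (+1 each) → the complex ion is 1−.
Ligand charges: 1×H2O neutral; 1×C2O4 = -2; 1×I = -1; sum -3.
Hg + (-3) = 1− ⇒ Hg is +2.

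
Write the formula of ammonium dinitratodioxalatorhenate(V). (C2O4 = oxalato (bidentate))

NH4[Re(C2O4)2(NO3)2]

Ligands: 2 oxalato (C2O4, -2), 2 nitrato (NO3, -1). Ligand charge sum = -6.
With Re in oxidation state +5, the complex ion is [Re...]^1−.
Charge balance with ammonium (+1) requires 1 complex ion per 1 ammonium.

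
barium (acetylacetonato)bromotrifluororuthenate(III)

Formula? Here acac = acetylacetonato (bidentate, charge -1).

Ba[Ru(acac)BrF3]

Ligands: 1 bromo (Br, -1), 3 fluoro (F, -1), 1 acetylacetonato (acac, -1). Ligand charge sum = -5.
Charge balance with barium (+2) requires 1 complex ion per 1 barium.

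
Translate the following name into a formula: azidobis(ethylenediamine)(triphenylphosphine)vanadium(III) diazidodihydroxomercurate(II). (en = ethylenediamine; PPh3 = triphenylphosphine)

Cation [V…]: ligand charges -1, V(III) ⇒ ion charge 2+.
Anion [Hg…]: ligand charges -4, Hg(II) ⇒ ion charge 2−.
One 2+ cation balances one 2− anion.

[V(en)2(N3)(PPh3)][Hg(N3)2(OH)2]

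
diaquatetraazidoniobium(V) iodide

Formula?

Ligands: 4 azido (N3, -1), 2 aqua (H2O, neutral). Ligand charge sum = -4.
With Nb in oxidation state +5, the complex ion is [Nb...]^1+.
Charge balance with iodide (-1) requires 1 complex ion per 1 iodide.

[Nb(H2O)2(N3)4]I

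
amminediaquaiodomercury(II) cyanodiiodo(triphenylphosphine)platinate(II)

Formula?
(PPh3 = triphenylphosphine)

[Hg(H2O)2I(NH3)][Pt(CN)I2(PPh3)]

Cation [Hg…]: ligand charges -1, Hg(II) ⇒ ion charge 1+.
Anion [Pt…]: ligand charges -3, Pt(II) ⇒ ion charge 1−.
One 1+ cation balances one 1− anion.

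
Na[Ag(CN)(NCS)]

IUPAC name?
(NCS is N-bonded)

The 1 sodium counter-ion carries a total charge of +1, so each complex ion is 1−.
Ligand charges: 1×isothiocyanato (-1 each), 1×cyano (-1 each); total -2. So Ag + (-2) = 1−, giving Ag = +1.
The complex ion is anionic, so silver takes the -ate form argentate(I).

sodium cyanoisothiocyanatoargentate(I)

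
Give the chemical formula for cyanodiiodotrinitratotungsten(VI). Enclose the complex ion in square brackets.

Ligands: 3 nitrato (NO3, -1), 1 cyano (CN, -1), 2 iodo (I, -1). Ligand charge sum = -6.
With W in oxidation state +6, the complex ion is [W...].

[W(CN)I2(NO3)3]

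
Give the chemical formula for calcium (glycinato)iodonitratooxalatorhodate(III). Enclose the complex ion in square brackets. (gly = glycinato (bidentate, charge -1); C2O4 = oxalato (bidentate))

Ligands: 1 iodo (I, -1), 1 glycinato (gly, -1), 1 oxalato (C2O4, -2), 1 nitrato (NO3, -1). Ligand charge sum = -5.
With Rh in oxidation state +3, the complex ion is [Rh...]^2−.
Charge balance with calcium (+2) requires 1 complex ion per 1 calcium.

Ca[Rh(C2O4)(gly)I(NO3)]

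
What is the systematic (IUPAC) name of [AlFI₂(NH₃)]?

amminefluorodiiodoaluminium(III)

There is no counter-ion, so the complex is neutral overall.
Ligand charges: 2×iodo (-1 each), 1×fluoro (-1 each), 1×ammine (neutral); total -3. So Al + (-3) = 0, giving Al = +3.
Ligands are named alphabetically: ammine before fluoro before iodo.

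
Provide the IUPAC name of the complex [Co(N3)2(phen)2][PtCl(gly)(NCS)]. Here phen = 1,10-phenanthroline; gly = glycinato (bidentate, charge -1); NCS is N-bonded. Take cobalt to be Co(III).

Both ions are complex: the cation is named first with the plain metal name, the anion second with the -ate form; each ion's ligands are alphabetised independently.
Co is given as +3; the cation's ligand charges sum to -2, so the complex cation is 1+.
A 1:1 salt means the anion carries the equal and opposite charge, 1−.
Anion: ligand charges sum to -3; for the ion to be 1−, Pt = +2.

diazidobis(1,10-phenanthroline)cobalt(III) chloro(glycinato)isothiocyanatoplatinate(II)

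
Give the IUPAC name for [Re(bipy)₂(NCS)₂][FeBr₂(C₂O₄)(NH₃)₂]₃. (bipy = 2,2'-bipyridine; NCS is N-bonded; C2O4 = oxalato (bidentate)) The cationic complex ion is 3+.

bis(2,2'-bipyridine)diisothiocyanatorhenium(V) diamminedibromooxalatoferrate(III)

Both ions are complex: the cation is named first with the plain metal name, the anion second with the -ate form; each ion's ligands are alphabetised independently.
The complex cation is given as 3+; its ligand charges sum to -2, so Re = +5.
With 3 anions per cation, each anion must be 3/3 = 1−.
Anion: ligand charges sum to -4; for the ion to be 1−, Fe = +3.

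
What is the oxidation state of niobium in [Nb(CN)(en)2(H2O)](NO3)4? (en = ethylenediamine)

4 nitrate outside the brackets (-1 each) → the complex ion is 4+.
Ligand charges: 1×H2O neutral; 1×CN = -1; 2×en neutral; sum -1.
Nb + (-1) = 4+ ⇒ Nb is +5.

+5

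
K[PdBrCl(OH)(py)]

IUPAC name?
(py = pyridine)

The 1 potassium counter-ion carries a total charge of +1, so each complex ion is 1−.
Ligand charges: 1×bromo (-1 each), 1×chloro (-1 each), 1×pyridine (neutral), 1×hydroxo (-1 each); total -3. So Pd + (-3) = 1−, giving Pd = +2.
The complex ion is anionic, so palladium takes the -ate form palladate(II).

potassium bromochlorohydroxo(pyridine)palladate(II)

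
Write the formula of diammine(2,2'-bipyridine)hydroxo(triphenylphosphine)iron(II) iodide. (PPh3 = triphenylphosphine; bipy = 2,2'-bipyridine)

[Fe(bipy)(NH3)2(OH)(PPh3)]I

Ligands: 1 hydroxo (OH, -1), 1 triphenylphosphine (PPh3, neutral), 2 ammine (NH3, neutral), 1 2,2'-bipyridine (bipy, neutral). Ligand charge sum = -1.
Charge balance with iodide (-1) requires 1 complex ion per 1 iodide.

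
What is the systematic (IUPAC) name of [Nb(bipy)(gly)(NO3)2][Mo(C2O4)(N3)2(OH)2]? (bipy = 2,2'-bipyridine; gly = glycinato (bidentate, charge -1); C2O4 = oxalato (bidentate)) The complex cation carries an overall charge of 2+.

The complex cation is given as 2+; its ligand charges sum to -3, so Nb = +5.
A 1:1 salt means the anion carries the equal and opposite charge, 2−.
Anion: ligand charges sum to -6; for the ion to be 2−, Mo = +4.

(2,2'-bipyridine)(glycinato)dinitratoniobium(V) diazidodihydroxooxalatomolybdate(IV)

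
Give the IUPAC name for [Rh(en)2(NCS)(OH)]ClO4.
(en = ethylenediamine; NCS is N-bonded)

The 1 perchlorate counter-ion carries a total charge of -1, so each complex ion is 1+.
Ligand charges: 2×ethylenediamine (neutral), 1×hydroxo (-1 each), 1×isothiocyanato (-1 each); total -2. So Rh + (-2) = 1+, giving Rh = +3.
Ligands are named alphabetically: ethylenediamine before hydroxo before isothiocyanato.

bis(ethylenediamine)hydroxoisothiocyanatorhodium(III) perchlorate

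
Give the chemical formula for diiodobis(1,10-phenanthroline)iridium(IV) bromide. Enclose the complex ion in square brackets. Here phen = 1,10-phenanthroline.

Ligands: 2 iodo (I, -1), 2 1,10-phenanthroline (phen, neutral). Ligand charge sum = -2.
With Ir in oxidation state +4, the complex ion is [Ir...]^2+.
Charge balance with bromide (-1) requires 1 complex ion per 2 bromide.

[IrI2(phen)2]Br2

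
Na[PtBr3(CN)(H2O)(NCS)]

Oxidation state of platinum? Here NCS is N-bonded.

+4

1 sodium outside the brackets (+1 each) → the complex ion is 1−.
Ligand charges: 1×CN = -1; 1×NCS = -1; 1×H2O neutral; 3×Br = -3; sum -5.
Pt + (-5) = 1− ⇒ Pt is +4.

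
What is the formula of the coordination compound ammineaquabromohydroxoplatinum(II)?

Ligands: 1 ammine (NH3, neutral), 1 hydroxo (OH, -1), 1 aqua (H2O, neutral), 1 bromo (Br, -1). Ligand charge sum = -2.
With Pt in oxidation state +2, the complex ion is [Pt...].

[PtBr(H2O)(NH3)(OH)]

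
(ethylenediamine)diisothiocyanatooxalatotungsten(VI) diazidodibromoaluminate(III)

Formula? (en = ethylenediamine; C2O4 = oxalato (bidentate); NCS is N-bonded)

Cation [W…]: ligand charges -4, W(VI) ⇒ ion charge 2+.
Anion [Al…]: ligand charges -4, Al(III) ⇒ ion charge 1−.

[W(C2O4)(en)(NCS)2][AlBr2(N3)2]2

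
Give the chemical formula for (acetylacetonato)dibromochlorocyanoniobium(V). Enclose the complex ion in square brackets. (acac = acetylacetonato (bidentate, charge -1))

Ligands: 1 cyano (CN, -1), 2 bromo (Br, -1), 1 chloro (Cl, -1), 1 acetylacetonato (acac, -1). Ligand charge sum = -5.
With Nb in oxidation state +5, the complex ion is [Nb...].

[Nb(acac)Br2Cl(CN)]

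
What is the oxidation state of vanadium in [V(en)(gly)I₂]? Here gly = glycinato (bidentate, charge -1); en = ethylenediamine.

+3

No counter-ion: the bracketed complex is neutral.
Ligand charges: 1×gly = -1; 2×I = -2; 1×en neutral; sum -3.
V + (-3) = 0 ⇒ V is +3.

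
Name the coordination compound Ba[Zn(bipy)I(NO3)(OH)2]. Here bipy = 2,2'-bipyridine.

barium (2,2'-bipyridine)dihydroxoiodonitratozincate(II)

The 1 barium counter-ion carries a total charge of +2, so each complex ion is 2−.
Ligand charges: 2×hydroxo (-1 each), 1×nitrato (-1 each), 1×iodo (-1 each), 1×2,2'-bipyridine (neutral); total -4. So Zn + (-4) = 2−, giving Zn = +2.
Ligands are named alphabetically: bipyridine before hydroxo before iodo before nitrato.
The complex ion is anionic, so zinc takes the -ate form zincate(II).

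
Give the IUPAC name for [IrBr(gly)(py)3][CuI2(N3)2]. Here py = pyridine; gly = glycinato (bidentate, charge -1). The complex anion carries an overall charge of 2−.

bromo(glycinato)tris(pyridine)iridium(IV) diazidodiiodocuprate(II)

The complex anion is given as 2−; its ligand charges sum to -4, so Cu = +2.
A 1:1 salt means the cation carries the equal and opposite charge, 2+.
Cation: ligand charges sum to -2; for the ion to be 2+, Ir = +4.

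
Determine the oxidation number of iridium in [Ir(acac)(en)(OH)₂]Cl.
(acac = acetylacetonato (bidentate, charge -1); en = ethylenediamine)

+4

1 chloride outside the brackets (-1 each) → the complex ion is 1+.
Ligand charges: 1×acac = -1; 1×en neutral; 2×OH = -2; sum -3.
Ir + (-3) = 1+ ⇒ Ir is +4.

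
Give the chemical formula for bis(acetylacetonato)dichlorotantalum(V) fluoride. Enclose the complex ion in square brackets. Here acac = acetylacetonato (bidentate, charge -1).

Ligands: 2 chloro (Cl, -1), 2 acetylacetonato (acac, -1). Ligand charge sum = -4.
Charge balance with fluoride (-1) requires 1 complex ion per 1 fluoride.

[Ta(acac)2Cl2]F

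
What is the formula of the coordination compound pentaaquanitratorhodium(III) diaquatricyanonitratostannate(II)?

Cation [Rh…]: ligand charges -1, Rh(III) ⇒ ion charge 2+.
Anion [Sn…]: ligand charges -4, Sn(II) ⇒ ion charge 2−.

[Rh(H2O)5(NO3)][Sn(CN)3(H2O)2(NO3)]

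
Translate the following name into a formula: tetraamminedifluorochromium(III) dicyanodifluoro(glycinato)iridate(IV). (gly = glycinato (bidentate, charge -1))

Cation [Cr…]: ligand charges -2, Cr(III) ⇒ ion charge 1+.
Anion [Ir…]: ligand charges -5, Ir(IV) ⇒ ion charge 1−.
One 1+ cation balances one 1− anion.

[CrF2(NH3)4][Ir(CN)2F2(gly)]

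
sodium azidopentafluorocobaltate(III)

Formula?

Na3[CoF5(N3)]

Ligands: 1 azido (N3, -1), 5 fluoro (F, -1). Ligand charge sum = -6.
With Co in oxidation state +3, the complex ion is [Co...]^3−.
Charge balance with sodium (+1) requires 1 complex ion per 3 sodium.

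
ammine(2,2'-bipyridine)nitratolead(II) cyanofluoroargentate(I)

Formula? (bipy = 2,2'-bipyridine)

[Pb(bipy)(NH3)(NO3)][Ag(CN)F]

Cation [Pb…]: ligand charges -1, Pb(II) ⇒ ion charge 1+.
Anion [Ag…]: ligand charges -2, Ag(I) ⇒ ion charge 1−.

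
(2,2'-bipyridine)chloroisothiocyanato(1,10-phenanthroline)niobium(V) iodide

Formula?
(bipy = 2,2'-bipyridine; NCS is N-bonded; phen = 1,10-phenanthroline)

[Nb(bipy)Cl(NCS)(phen)]I3

Ligands: 1 2,2'-bipyridine (bipy, neutral), 1 isothiocyanato (NCS, -1), 1 1,10-phenanthroline (phen, neutral), 1 chloro (Cl, -1). Ligand charge sum = -2.
With Nb in oxidation state +5, the complex ion is [Nb...]^3+.
Charge balance with iodide (-1) requires 1 complex ion per 3 iodide.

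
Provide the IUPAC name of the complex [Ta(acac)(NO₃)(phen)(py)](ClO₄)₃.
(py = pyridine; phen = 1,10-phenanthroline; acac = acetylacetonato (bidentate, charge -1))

The 3 perchlorate counter-ions carry a total charge of -3, so each complex ion is 3+.
Ligand charges: 1×pyridine (neutral), 1×nitrato (-1 each), 1×1,10-phenanthroline (neutral), 1×acetylacetonato (-1 each); total -2. So Ta + (-2) = 3+, giving Ta = +5.
Ligands are named alphabetically: acetylacetonato before nitrato before phenanthroline before pyridine.

(acetylacetonato)nitrato(1,10-phenanthroline)(pyridine)tantalum(V) perchlorate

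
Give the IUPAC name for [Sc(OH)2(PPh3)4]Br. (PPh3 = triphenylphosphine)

The 1 bromide counter-ion carries a total charge of -1, so each complex ion is 1+.
Ligand charges: 2×hydroxo (-1 each), 4×triphenylphosphine (neutral); total -2. So Sc + (-2) = 1+, giving Sc = +3.
Ligands are named alphabetically: hydroxo before triphenylphosphine.

dihydroxotetrakis(triphenylphosphine)scandium(III) bromide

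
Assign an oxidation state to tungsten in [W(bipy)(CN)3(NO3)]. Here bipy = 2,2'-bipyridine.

No counter-ion: the bracketed complex is neutral.
Ligand charges: 3×CN = -3; 1×NO3 = -1; 1×bipy neutral; sum -4.
W + (-4) = 0 ⇒ W is +4.

+4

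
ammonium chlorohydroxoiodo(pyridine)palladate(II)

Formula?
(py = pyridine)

NH4[PdClI(OH)(py)]

Ligands: 1 iodo (I, -1), 1 hydroxo (OH, -1), 1 pyridine (py, neutral), 1 chloro (Cl, -1). Ligand charge sum = -3.
With Pd in oxidation state +2, the complex ion is [Pd...]^1−.
Charge balance with ammonium (+1) requires 1 complex ion per 1 ammonium.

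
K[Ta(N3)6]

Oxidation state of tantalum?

1 potassium outside the brackets (+1 each) → the complex ion is 1−.
Ligand charges: 6×N3 = -6; sum -6.
Ta + (-6) = 1− ⇒ Ta is +5.

+5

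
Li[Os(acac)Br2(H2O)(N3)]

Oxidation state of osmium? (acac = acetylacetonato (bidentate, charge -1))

1 lithium outside the brackets (+1 each) → the complex ion is 1−.
Ligand charges: 2×Br = -2; 1×acac = -1; 1×H2O neutral; 1×N3 = -1; sum -4.
Os + (-4) = 1− ⇒ Os is +3.

+3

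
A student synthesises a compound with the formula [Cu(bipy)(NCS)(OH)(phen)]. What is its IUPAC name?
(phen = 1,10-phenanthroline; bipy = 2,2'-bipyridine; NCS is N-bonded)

There is no counter-ion, so the complex is neutral overall.
Ligand charges: 1×hydroxo (-1 each), 1×1,10-phenanthroline (neutral), 1×2,2'-bipyridine (neutral), 1×isothiocyanato (-1 each); total -2. So Cu + (-2) = 0, giving Cu = +2.
Ligands are named alphabetically: bipyridine before hydroxo before isothiocyanato before phenanthroline.

(2,2'-bipyridine)hydroxoisothiocyanato(1,10-phenanthroline)copper(II)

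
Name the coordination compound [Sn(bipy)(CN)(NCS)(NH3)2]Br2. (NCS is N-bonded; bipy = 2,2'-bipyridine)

diammine(2,2'-bipyridine)cyanoisothiocyanatotin(IV) bromide

The 2 bromide counter-ions carry a total charge of -2, so each complex ion is 2+.
Ligand charges: 2×ammine (neutral), 1×cyano (-1 each), 1×isothiocyanato (-1 each), 1×2,2'-bipyridine (neutral); total -2. So Sn + (-2) = 2+, giving Sn = +4.
Ligands are named alphabetically: ammine before bipyridine before cyano before isothiocyanato.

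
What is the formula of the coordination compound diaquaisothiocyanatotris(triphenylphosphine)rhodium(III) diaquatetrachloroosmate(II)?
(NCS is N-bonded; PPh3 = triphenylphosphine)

[Rh(H2O)2(NCS)(PPh3)3][OsCl4(H2O)2]

Cation [Rh…]: ligand charges -1, Rh(III) ⇒ ion charge 2+.
Anion [Os…]: ligand charges -4, Os(II) ⇒ ion charge 2−.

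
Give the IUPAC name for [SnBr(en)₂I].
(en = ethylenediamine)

bromobis(ethylenediamine)iodotin(II)

There is no counter-ion, so the complex is neutral overall.
Ligand charges: 1×bromo (-1 each), 1×iodo (-1 each), 2×ethylenediamine (neutral); total -2. So Sn + (-2) = 0, giving Sn = +2.
Ligands are named alphabetically: bromo before ethylenediamine before iodo.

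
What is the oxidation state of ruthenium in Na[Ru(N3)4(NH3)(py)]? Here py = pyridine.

+3

1 sodium outside the brackets (+1 each) → the complex ion is 1−.
Ligand charges: 4×N3 = -4; 1×py neutral; 1×NH3 neutral; sum -4.
Ru + (-4) = 1− ⇒ Ru is +3.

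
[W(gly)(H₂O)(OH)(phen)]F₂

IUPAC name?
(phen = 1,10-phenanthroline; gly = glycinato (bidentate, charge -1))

The 2 fluoride counter-ions carry a total charge of -2, so each complex ion is 2+.
Ligand charges: 1×1,10-phenanthroline (neutral), 1×aqua (neutral), 1×glycinato (-1 each), 1×hydroxo (-1 each); total -2. So W + (-2) = 2+, giving W = +4.
Ligands are named alphabetically: aqua before glycinato before hydroxo before phenanthroline.

aqua(glycinato)hydroxo(1,10-phenanthroline)tungsten(IV) fluoride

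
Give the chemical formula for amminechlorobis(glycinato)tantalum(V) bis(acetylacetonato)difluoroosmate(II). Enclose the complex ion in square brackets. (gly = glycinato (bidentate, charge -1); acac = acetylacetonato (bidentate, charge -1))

Cation [Ta…]: ligand charges -3, Ta(V) ⇒ ion charge 2+.
Anion [Os…]: ligand charges -4, Os(II) ⇒ ion charge 2−.

[TaCl(gly)2(NH3)][Os(acac)2F2]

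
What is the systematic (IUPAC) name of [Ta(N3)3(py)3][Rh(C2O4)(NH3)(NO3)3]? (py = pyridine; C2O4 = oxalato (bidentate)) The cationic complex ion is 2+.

triazidotris(pyridine)tantalum(V) amminetrinitratooxalatorhodate(III)

Both ions are complex: the cation is named first with the plain metal name, the anion second with the -ate form; each ion's ligands are alphabetised independently.
The complex cation is given as 2+; its ligand charges sum to -3, so Ta = +5.
A 1:1 salt means the anion carries the equal and opposite charge, 2−.
Anion: ligand charges sum to -5; for the ion to be 2−, Rh = +3.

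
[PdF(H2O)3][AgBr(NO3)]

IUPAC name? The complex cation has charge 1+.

Both ions are complex: the cation is named first with the plain metal name, the anion second with the -ate form; each ion's ligands are alphabetised independently.
The complex cation is given as 1+; its ligand charges sum to -1, so Pd = +2.
A 1:1 salt means the anion carries the equal and opposite charge, 1−.
Anion: ligand charges sum to -2; for the ion to be 1−, Ag = +1.

triaquafluoropalladium(II) bromonitratoargentate(I)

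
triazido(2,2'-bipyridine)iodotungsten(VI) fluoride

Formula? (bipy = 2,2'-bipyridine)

Ligands: 1 2,2'-bipyridine (bipy, neutral), 3 azido (N3, -1), 1 iodo (I, -1). Ligand charge sum = -4.
Charge balance with fluoride (-1) requires 1 complex ion per 2 fluoride.

[W(bipy)I(N3)3]F2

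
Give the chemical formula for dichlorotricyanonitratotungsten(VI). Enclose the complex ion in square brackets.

[WCl2(CN)3(NO3)]

Ligands: 3 cyano (CN, -1), 1 nitrato (NO3, -1), 2 chloro (Cl, -1). Ligand charge sum = -6.
With W in oxidation state +6, the complex ion is [W...].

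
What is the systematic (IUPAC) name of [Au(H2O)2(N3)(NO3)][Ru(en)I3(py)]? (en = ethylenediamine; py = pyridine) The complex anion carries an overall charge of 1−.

The complex anion is given as 1−; its ligand charges sum to -3, so Ru = +2.
A 1:1 salt means the cation carries the equal and opposite charge, 1+.
Cation: ligand charges sum to -2; for the ion to be 1+, Au = +3.

diaquaazidonitratogold(III) (ethylenediamine)triiodo(pyridine)ruthenate(II)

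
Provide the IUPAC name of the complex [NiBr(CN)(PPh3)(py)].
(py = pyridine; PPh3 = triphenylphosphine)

bromocyano(pyridine)(triphenylphosphine)nickel(II)

There is no counter-ion, so the complex is neutral overall.
Ligand charges: 1×pyridine (neutral), 1×cyano (-1 each), 1×triphenylphosphine (neutral), 1×bromo (-1 each); total -2. So Ni + (-2) = 0, giving Ni = +2.
Ligands are named alphabetically: bromo before cyano before pyridine before triphenylphosphine.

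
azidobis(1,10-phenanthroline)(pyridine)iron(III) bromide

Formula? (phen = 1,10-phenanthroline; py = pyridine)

Ligands: 2 1,10-phenanthroline (phen, neutral), 1 azido (N3, -1), 1 pyridine (py, neutral). Ligand charge sum = -1.
With Fe in oxidation state +3, the complex ion is [Fe...]^2+.
Charge balance with bromide (-1) requires 1 complex ion per 2 bromide.

[Fe(N3)(phen)2(py)]Br2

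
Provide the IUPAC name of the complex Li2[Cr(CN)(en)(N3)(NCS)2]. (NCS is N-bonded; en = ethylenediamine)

lithium azidocyano(ethylenediamine)diisothiocyanatochromate(II)

The 2 lithium counter-ions carry a total charge of +2, so each complex ion is 2−.
Ligand charges: 2×isothiocyanato (-1 each), 1×ethylenediamine (neutral), 1×cyano (-1 each), 1×azido (-1 each); total -4. So Cr + (-4) = 2−, giving Cr = +2.
Ligands are named alphabetically: azido before cyano before ethylenediamine before isothiocyanato.
The complex ion is anionic, so chromium takes the -ate form chromate(II).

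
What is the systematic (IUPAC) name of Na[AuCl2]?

The 1 sodium counter-ion carries a total charge of +1, so each complex ion is 1−.
Ligand charges: 2×chloro (-1 each); total -2. So Au + (-2) = 1−, giving Au = +1.
The complex ion is anionic, so gold takes the -ate form aurate(I).

sodium dichloroaurate(I)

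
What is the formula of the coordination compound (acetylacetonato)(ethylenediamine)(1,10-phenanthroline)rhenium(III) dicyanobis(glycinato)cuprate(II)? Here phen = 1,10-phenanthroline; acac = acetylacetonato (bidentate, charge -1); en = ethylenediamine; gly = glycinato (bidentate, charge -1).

[Re(acac)(en)(phen)][Cu(CN)2(gly)2]

Cation [Re…]: ligand charges -1, Re(III) ⇒ ion charge 2+.
Anion [Cu…]: ligand charges -4, Cu(II) ⇒ ion charge 2−.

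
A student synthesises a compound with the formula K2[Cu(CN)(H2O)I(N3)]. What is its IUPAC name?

potassium aquaazidocyanoiodocuprate(I)

The 2 potassium counter-ions carry a total charge of +2, so each complex ion is 2−.
Ligand charges: 1×aqua (neutral), 1×iodo (-1 each), 1×azido (-1 each), 1×cyano (-1 each); total -3. So Cu + (-3) = 2−, giving Cu = +1.
The complex ion is anionic, so copper takes the -ate form cuprate(I).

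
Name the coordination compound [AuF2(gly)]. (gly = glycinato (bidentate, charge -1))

There is no counter-ion, so the complex is neutral overall.
Ligand charges: 2×fluoro (-1 each), 1×glycinato (-1 each); total -3. So Au + (-3) = 0, giving Au = +3.
Ligands are named alphabetically: fluoro before glycinato.

difluoro(glycinato)gold(III)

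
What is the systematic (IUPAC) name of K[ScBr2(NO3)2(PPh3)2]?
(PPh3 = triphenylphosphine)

potassium dibromodinitratobis(triphenylphosphine)scandate(III)

The 1 potassium counter-ion carries a total charge of +1, so each complex ion is 1−.
Ligand charges: 2×bromo (-1 each), 2×nitrato (-1 each), 2×triphenylphosphine (neutral); total -4. So Sc + (-4) = 1−, giving Sc = +3.
Ligands are named alphabetically: bromo before nitrato before triphenylphosphine.
The complex ion is anionic, so scandium takes the -ate form scandate(III).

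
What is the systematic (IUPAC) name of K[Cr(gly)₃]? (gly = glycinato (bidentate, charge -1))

potassium tris(glycinato)chromate(II)

The 1 potassium counter-ion carries a total charge of +1, so each complex ion is 1−.
Ligand charges: 3×glycinato (-1 each); total -3. So Cr + (-3) = 1−, giving Cr = +2.
The complex ion is anionic, so chromium takes the -ate form chromate(II).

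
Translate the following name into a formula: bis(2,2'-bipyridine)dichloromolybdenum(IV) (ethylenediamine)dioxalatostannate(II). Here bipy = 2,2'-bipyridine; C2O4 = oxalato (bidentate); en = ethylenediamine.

Cation [Mo…]: ligand charges -2, Mo(IV) ⇒ ion charge 2+.
Anion [Sn…]: ligand charges -4, Sn(II) ⇒ ion charge 2−.
One 2+ cation balances one 2− anion.

[Mo(bipy)2Cl2][Sn(C2O4)2(en)]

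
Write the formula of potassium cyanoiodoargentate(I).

Ligands: 1 iodo (I, -1), 1 cyano (CN, -1). Ligand charge sum = -2.
With Ag in oxidation state +1, the complex ion is [Ag...]^1−.
Charge balance with potassium (+1) requires 1 complex ion per 1 potassium.

K[Ag(CN)I]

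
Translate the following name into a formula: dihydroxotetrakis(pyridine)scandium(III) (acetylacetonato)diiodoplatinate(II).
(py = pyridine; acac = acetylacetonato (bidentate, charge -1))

[Sc(OH)2(py)4][Pt(acac)I2]

Cation [Sc…]: ligand charges -2, Sc(III) ⇒ ion charge 1+.
Anion [Pt…]: ligand charges -3, Pt(II) ⇒ ion charge 1−.
One 1+ cation balances one 1− anion.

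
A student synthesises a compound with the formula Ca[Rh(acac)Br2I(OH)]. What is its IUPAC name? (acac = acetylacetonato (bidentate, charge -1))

calcium (acetylacetonato)dibromohydroxoiodorhodate(III)

The 1 calcium counter-ion carries a total charge of +2, so each complex ion is 2−.
Ligand charges: 1×hydroxo (-1 each), 1×acetylacetonato (-1 each), 1×iodo (-1 each), 2×bromo (-1 each); total -5. So Rh + (-5) = 2−, giving Rh = +3.
Ligands are named alphabetically: acetylacetonato before bromo before hydroxo before iodo.
The complex ion is anionic, so rhodium takes the -ate form rhodate(III).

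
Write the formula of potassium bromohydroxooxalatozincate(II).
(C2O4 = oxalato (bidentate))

Ligands: 1 hydroxo (OH, -1), 1 bromo (Br, -1), 1 oxalato (C2O4, -2). Ligand charge sum = -4.
With Zn in oxidation state +2, the complex ion is [Zn...]^2−.
Charge balance with potassium (+1) requires 1 complex ion per 2 potassium.

K2[ZnBr(C2O4)(OH)]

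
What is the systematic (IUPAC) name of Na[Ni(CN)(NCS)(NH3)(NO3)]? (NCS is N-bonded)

sodium amminecyanoisothiocyanatonitratonickelate(II)

The 1 sodium counter-ion carries a total charge of +1, so each complex ion is 1−.
Ligand charges: 1×nitrato (-1 each), 1×ammine (neutral), 1×cyano (-1 each), 1×isothiocyanato (-1 each); total -3. So Ni + (-3) = 1−, giving Ni = +2.
Ligands are named alphabetically: ammine before cyano before isothiocyanato before nitrato.
The complex ion is anionic, so nickel takes the -ate form nickelate(II).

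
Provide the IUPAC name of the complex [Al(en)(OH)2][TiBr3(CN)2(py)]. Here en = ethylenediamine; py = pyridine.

Aluminium is always +3 in its complexes; the cation's ligand charges sum to -2, so the complex cation is 1+.
A 1:1 salt means the anion carries the equal and opposite charge, 1−.
Anion: ligand charges sum to -5; for the ion to be 1−, Ti = +4.

(ethylenediamine)dihydroxoaluminium(III) tribromodicyano(pyridine)titanate(IV)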